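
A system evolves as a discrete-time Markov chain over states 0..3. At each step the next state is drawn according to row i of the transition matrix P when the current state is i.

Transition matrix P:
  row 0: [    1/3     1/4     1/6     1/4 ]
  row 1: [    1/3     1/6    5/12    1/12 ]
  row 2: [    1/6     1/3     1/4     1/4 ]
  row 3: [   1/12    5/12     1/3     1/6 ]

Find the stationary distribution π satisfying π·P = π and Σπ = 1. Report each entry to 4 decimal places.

Balance equations π_j = Σ_i π_i·P[i][j]:
  π_0 = 1/3·π_0 + 1/3·π_1 + 1/6·π_2 + 1/12·π_3
  π_1 = 1/4·π_0 + 1/6·π_1 + 1/3·π_2 + 5/12·π_3
  π_2 = 1/6·π_0 + 5/12·π_1 + 1/4·π_2 + 1/3·π_3
  normalize: π_0 + π_1 + π_2 + π_3 = 1
Solving the linear system gives exactly π = [111/467, 527/1868, 547/1868, 175/934].

π = [0.2377, 0.2821, 0.2928, 0.1874]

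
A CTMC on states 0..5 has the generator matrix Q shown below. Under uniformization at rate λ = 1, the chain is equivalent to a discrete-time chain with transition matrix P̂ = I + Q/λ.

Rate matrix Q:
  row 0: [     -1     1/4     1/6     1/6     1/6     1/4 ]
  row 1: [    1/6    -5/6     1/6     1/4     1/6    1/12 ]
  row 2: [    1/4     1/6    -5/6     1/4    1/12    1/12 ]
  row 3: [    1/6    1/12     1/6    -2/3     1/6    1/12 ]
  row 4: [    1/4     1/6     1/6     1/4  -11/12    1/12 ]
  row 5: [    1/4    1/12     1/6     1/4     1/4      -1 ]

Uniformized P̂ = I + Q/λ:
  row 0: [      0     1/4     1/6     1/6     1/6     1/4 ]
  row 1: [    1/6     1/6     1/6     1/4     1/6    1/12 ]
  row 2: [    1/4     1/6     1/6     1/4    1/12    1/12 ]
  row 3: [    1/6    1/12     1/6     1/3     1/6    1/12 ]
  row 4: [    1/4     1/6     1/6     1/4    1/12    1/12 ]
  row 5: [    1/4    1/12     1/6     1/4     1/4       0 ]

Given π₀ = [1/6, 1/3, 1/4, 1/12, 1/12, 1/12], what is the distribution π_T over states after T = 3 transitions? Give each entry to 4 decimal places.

t=0: π = [0.1667, 0.3333, 0.2500, 0.0833, 0.0833, 0.0833]
t=1: π = [0.1736, 0.1667, 0.1667, 0.2431, 0.1458, 0.1042]
t=2: π = [0.1725, 0.1522, 0.1667, 0.2558, 0.1493, 0.1036]
t=3: π = [0.1729, 0.1511, 0.1667, 0.2569, 0.1490, 0.1034]

π = [0.1729, 0.1511, 0.1667, 0.2569, 0.1490, 0.1034]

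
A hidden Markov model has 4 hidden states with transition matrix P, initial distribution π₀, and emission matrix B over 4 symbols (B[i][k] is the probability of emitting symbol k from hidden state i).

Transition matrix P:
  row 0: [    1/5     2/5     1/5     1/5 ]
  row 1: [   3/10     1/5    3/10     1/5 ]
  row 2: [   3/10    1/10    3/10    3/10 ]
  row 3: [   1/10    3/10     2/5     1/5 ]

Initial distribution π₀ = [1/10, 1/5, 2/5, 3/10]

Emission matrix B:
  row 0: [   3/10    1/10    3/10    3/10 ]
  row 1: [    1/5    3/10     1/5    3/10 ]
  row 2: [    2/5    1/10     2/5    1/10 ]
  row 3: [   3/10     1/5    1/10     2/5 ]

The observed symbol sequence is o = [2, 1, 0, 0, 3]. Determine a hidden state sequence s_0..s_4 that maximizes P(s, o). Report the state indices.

t=0: δ = [3.000e-02, 4.000e-02, 1.600e-01, 3.000e-02]  (obs o_0=2)
t=1: δ = [4.800e-03, 4.800e-03, 4.800e-03, 9.600e-03]  ψ = [2, 2, 2, 2]  (obs o_1=1)
t=2: δ = [4.320e-04, 5.760e-04, 1.536e-03, 5.760e-04]  ψ = [1, 3, 3, 3]  (obs o_2=0)
t=3: δ = [1.382e-04, 3.456e-05, 1.843e-04, 1.382e-04]  ψ = [2, 0, 2, 2]  (obs o_3=0)
t=4: δ = [1.659e-05, 1.659e-05, 5.530e-06, 2.212e-05]  ψ = [2, 0, 2, 2]  (obs o_4=3)
backtrack: best end state = 3; path = [2, 3, 2, 2, 3]

path = [2, 3, 2, 2, 3]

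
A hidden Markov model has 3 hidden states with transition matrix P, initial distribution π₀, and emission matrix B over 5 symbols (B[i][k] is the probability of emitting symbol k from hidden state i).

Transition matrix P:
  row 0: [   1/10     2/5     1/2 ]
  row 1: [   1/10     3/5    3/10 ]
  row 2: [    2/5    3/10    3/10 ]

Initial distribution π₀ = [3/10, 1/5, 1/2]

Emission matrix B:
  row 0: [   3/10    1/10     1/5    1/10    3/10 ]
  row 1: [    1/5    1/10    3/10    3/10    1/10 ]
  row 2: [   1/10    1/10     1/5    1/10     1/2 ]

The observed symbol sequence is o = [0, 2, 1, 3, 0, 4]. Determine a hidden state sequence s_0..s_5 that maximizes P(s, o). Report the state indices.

path = [0, 1, 1, 1, 1, 2]

t=0: δ = [9.000e-02, 4.000e-02, 5.000e-02]  (obs o_0=0)
t=1: δ = [4.000e-03, 1.080e-02, 9.000e-03]  ψ = [2, 0, 0]  (obs o_1=2)
t=2: δ = [3.600e-04, 6.480e-04, 3.240e-04]  ψ = [2, 1, 1]  (obs o_2=1)
t=3: δ = [1.296e-05, 1.166e-04, 1.944e-05]  ψ = [2, 1, 1]  (obs o_3=3)
t=4: δ = [3.499e-06, 1.400e-05, 3.499e-06]  ψ = [1, 1, 1]  (obs o_4=0)
t=5: δ = [4.199e-07, 8.398e-07, 2.100e-06]  ψ = [1, 1, 1]  (obs o_5=4)
backtrack: best end state = 2; path = [0, 1, 1, 1, 1, 2]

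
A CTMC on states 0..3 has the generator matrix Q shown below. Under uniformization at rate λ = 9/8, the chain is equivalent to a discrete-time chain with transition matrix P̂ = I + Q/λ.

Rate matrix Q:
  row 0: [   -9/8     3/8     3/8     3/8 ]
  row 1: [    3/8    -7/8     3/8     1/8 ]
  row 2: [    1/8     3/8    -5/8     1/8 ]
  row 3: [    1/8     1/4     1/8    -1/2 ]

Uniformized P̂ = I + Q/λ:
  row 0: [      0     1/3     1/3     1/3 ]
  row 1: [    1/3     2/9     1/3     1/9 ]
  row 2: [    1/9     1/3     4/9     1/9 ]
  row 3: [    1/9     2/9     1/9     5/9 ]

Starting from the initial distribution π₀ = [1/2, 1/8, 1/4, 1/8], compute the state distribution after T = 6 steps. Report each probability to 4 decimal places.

π = [0.1548, 0.2738, 0.3096, 0.2618]

t=0: π = [0.5000, 0.1250, 0.2500, 0.1250]
t=1: π = [0.0833, 0.3056, 0.3333, 0.2778]
t=2: π = [0.1698, 0.2685, 0.3086, 0.2531]
t=3: π = [0.1519, 0.2754, 0.3114, 0.2613]
t=4: π = [0.1554, 0.2737, 0.3099, 0.2610]
t=5: π = [0.1547, 0.2739, 0.3098, 0.2617]
t=6: π = [0.1548, 0.2738, 0.3096, 0.2618]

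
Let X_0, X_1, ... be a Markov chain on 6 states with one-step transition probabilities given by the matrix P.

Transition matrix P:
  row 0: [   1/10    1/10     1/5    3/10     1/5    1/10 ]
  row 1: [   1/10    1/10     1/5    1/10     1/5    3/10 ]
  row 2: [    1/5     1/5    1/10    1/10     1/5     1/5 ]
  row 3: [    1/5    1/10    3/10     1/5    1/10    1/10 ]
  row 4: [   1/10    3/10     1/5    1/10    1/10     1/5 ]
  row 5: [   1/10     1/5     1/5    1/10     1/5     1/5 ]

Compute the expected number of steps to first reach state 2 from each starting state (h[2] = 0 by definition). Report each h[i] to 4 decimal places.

First-step conditioning: h[2] = 0; for i ≠ 2, h[i] = 1 + Σ_k P[i][k]·h[k].
  h[0] = 1 + 1/10·h[0] + 1/10·h[1] + 3/10·h[3] + 1/5·h[4] + 1/10·h[5]
  h[1] = 1 + 1/10·h[0] + 1/10·h[1] + 1/10·h[3] + 1/5·h[4] + 3/10·h[5]
  h[3] = 1 + 1/5·h[0] + 1/10·h[1] + 1/5·h[3] + 1/10·h[4] + 1/10·h[5]
  h[4] = 1 + 1/10·h[0] + 3/10·h[1] + 1/10·h[3] + 1/10·h[4] + 1/5·h[5]
  h[5] = 1 + 1/10·h[0] + 1/5·h[1] + 1/10·h[3] + 1/5·h[4] + 1/5·h[5]
Solving the 5×5 linear system over states ≠ 2 gives exactly h = [215/47, 220/47, 0, 195/47, 220/47, 220/47] (h[2] = 0 is the target).

h = [4.5745, 4.6809, 0.0000, 4.1489, 4.6809, 4.6809]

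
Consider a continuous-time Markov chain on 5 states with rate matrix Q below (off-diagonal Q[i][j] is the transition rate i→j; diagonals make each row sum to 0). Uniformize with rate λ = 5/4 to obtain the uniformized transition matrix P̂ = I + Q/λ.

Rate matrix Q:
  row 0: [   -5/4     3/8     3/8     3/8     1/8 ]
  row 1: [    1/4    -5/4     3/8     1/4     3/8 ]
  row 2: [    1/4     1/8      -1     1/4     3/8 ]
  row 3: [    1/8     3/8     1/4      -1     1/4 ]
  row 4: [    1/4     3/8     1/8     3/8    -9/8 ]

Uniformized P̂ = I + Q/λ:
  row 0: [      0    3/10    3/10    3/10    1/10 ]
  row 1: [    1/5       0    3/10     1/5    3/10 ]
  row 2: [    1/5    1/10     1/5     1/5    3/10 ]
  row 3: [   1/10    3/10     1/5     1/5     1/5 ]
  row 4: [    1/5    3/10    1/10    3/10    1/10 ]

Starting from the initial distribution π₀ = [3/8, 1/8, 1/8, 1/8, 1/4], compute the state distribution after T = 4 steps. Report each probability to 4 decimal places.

t=0: π = [0.3750, 0.1250, 0.1250, 0.1250, 0.2500]
t=1: π = [0.1125, 0.2375, 0.2250, 0.2625, 0.1625]
t=2: π = [0.1513, 0.1838, 0.2188, 0.2275, 0.2188]
t=3: π = [0.1470, 0.2011, 0.2116, 0.2370, 0.2033]
t=4: π = [0.1469, 0.1973, 0.2145, 0.2350, 0.2063]

π = [0.1469, 0.1973, 0.2145, 0.2350, 0.2063]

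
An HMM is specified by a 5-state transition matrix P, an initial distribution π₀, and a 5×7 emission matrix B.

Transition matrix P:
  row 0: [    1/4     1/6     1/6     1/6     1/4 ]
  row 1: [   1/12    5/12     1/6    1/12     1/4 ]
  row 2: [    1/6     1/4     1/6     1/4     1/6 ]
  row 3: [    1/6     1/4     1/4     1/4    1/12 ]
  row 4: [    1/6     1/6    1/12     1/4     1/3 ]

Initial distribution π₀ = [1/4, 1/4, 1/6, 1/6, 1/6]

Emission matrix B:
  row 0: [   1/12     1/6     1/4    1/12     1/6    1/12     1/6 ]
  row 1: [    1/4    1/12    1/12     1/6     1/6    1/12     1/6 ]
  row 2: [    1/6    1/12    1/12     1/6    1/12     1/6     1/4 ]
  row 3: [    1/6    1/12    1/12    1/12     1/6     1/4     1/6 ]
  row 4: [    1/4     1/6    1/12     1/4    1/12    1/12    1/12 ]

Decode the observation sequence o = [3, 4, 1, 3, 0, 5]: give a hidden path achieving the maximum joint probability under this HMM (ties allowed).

t=0: δ = [2.083e-02, 4.167e-02, 2.778e-02, 1.389e-02, 4.167e-02]  (obs o_0=3)
t=1: δ = [1.157e-03, 2.894e-03, 5.787e-04, 1.736e-03, 1.157e-03]  ψ = [4, 1, 1, 4, 4]  (obs o_1=4)
t=2: δ = [4.823e-05, 1.005e-04, 4.019e-05, 3.617e-05, 1.206e-04]  ψ = [0, 1, 1, 3, 1]  (obs o_2=1)
t=3: δ = [1.674e-06, 6.977e-06, 2.791e-06, 2.512e-06, 1.005e-05]  ψ = [4, 1, 1, 4, 4]  (obs o_3=3)
t=4: δ = [1.395e-07, 7.268e-07, 1.938e-07, 4.186e-07, 8.372e-07]  ψ = [4, 1, 1, 4, 4]  (obs o_4=0)
t=5: δ = [1.163e-08, 2.524e-08, 2.019e-08, 5.233e-08, 2.326e-08]  ψ = [4, 1, 1, 4, 4]  (obs o_5=5)
backtrack: best end state = 3; path = [1, 1, 4, 4, 4, 3]

path = [1, 1, 4, 4, 4, 3]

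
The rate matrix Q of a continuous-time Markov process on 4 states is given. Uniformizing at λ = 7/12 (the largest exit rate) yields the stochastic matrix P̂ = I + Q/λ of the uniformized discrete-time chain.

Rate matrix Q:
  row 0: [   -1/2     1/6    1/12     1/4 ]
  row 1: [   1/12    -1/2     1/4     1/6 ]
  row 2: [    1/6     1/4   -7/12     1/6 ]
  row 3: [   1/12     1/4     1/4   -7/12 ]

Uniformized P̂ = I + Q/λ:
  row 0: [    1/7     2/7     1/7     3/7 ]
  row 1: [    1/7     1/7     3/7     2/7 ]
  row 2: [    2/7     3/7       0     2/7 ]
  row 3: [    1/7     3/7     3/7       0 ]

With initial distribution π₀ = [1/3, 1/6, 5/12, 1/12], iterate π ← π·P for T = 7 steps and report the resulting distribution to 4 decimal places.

π = [0.1806, 0.3134, 0.2638, 0.2422]

t=0: π = [0.3333, 0.1667, 0.4167, 0.0833]
t=1: π = [0.2024, 0.3333, 0.1548, 0.3095]
t=2: π = [0.1650, 0.3044, 0.3044, 0.2262]
t=3: π = [0.1863, 0.3180, 0.2510, 0.2447]
t=4: π = [0.1787, 0.3111, 0.2678, 0.2424]
t=5: π = [0.1811, 0.3142, 0.2628, 0.2420]
t=6: π = [0.1804, 0.3129, 0.2642, 0.2425]
t=7: π = [0.1806, 0.3134, 0.2638, 0.2422]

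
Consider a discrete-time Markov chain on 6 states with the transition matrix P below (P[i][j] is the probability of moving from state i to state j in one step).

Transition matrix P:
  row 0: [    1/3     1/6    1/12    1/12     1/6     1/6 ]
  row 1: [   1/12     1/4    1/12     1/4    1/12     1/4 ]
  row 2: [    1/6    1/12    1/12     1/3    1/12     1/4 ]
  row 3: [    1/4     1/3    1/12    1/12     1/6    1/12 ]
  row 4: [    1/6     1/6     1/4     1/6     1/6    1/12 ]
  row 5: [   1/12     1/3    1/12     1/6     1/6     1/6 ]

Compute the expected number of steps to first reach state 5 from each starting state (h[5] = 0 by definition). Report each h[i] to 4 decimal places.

h = [5.9675, 5.4575, 5.5769, 6.3797, 6.4340, 0.0000]

First-step conditioning: h[5] = 0; for i ≠ 5, h[i] = 1 + Σ_k P[i][k]·h[k].
  h[0] = 1 + 1/3·h[0] + 1/6·h[1] + 1/12·h[2] + 1/12·h[3] + 1/6·h[4]
  h[1] = 1 + 1/12·h[0] + 1/4·h[1] + 1/12·h[2] + 1/4·h[3] + 1/12·h[4]
  h[2] = 1 + 1/6·h[0] + 1/12·h[1] + 1/12·h[2] + 1/3·h[3] + 1/12·h[4]
  h[3] = 1 + 1/4·h[0] + 1/3·h[1] + 1/12·h[2] + 1/12·h[3] + 1/6·h[4]
  h[4] = 1 + 1/6·h[0] + 1/6·h[1] + 1/4·h[2] + 1/6·h[3] + 1/6·h[4]
Solving the 5×5 linear system over states ≠ 5 gives exactly h = [3300/553, 3018/553, 3084/553, 504/79, 3558/553, 0] (h[5] = 0 is the target).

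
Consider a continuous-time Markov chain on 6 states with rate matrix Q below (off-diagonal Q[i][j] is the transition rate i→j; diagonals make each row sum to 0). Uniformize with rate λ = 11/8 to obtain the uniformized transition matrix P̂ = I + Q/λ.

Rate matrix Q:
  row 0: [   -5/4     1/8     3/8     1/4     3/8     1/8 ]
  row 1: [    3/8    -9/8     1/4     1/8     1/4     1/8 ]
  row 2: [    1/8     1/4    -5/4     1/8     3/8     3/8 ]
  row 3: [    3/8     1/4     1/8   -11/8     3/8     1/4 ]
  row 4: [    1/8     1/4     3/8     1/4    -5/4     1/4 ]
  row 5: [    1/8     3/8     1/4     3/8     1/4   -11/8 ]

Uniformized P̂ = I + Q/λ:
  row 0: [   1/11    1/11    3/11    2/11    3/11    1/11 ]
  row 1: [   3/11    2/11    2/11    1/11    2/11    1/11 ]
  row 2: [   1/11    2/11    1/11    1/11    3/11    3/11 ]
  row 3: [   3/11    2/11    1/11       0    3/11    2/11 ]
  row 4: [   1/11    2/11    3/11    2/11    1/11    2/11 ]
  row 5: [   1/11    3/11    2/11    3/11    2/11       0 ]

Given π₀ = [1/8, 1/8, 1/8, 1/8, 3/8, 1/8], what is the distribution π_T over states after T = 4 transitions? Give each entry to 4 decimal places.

t=0: π = [0.1250, 0.1250, 0.1250, 0.1250, 0.3750, 0.1250]
t=1: π = [0.1364, 0.1818, 0.2045, 0.1477, 0.1818, 0.1477]
t=2: π = [0.1508, 0.1829, 0.1787, 0.1333, 0.2097, 0.1446]
t=3: π = [0.1484, 0.1813, 0.1862, 0.1379, 0.2048, 0.1414]
t=4: π = [0.1489, 0.1812, 0.1845, 0.1362, 0.2062, 0.1431]

π = [0.1489, 0.1812, 0.1845, 0.1362, 0.2062, 0.1431]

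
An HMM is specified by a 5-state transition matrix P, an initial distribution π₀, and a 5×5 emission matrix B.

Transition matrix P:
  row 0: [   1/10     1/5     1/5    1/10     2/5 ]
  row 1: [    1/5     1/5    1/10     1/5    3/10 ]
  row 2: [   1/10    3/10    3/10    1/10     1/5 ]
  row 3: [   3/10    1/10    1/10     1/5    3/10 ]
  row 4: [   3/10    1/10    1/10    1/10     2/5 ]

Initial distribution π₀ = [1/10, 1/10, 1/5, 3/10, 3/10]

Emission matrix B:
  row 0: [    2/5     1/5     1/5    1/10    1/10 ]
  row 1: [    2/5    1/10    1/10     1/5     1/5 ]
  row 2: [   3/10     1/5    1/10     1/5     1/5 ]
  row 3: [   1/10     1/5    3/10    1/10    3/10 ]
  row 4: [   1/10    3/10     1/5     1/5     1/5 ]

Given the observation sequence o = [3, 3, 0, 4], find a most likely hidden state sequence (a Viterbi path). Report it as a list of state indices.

t=0: δ = [1.000e-02, 2.000e-02, 4.000e-02, 3.000e-02, 6.000e-02]  (obs o_0=3)
t=1: δ = [1.800e-03, 2.400e-03, 2.400e-03, 6.000e-04, 4.800e-03]  ψ = [4, 2, 2, 3, 4]  (obs o_1=3)
t=2: δ = [5.760e-04, 2.880e-04, 2.160e-04, 4.800e-05, 1.920e-04]  ψ = [4, 2, 2, 1, 4]  (obs o_2=0)
t=3: δ = [5.760e-06, 2.304e-05, 2.304e-05, 1.728e-05, 4.608e-05]  ψ = [0, 0, 0, 0, 0]  (obs o_3=4)
backtrack: best end state = 4; path = [4, 4, 0, 4]

path = [4, 4, 0, 4]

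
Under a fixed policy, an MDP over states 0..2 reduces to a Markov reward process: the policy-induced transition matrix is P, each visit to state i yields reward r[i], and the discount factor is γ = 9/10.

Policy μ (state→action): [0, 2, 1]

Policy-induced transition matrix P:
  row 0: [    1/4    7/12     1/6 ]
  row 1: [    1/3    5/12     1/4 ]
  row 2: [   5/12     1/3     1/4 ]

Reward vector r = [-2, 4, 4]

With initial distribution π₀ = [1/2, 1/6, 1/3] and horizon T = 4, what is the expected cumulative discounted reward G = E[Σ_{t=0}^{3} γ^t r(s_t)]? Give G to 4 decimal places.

G = 6.0347

t=0: π = [0.5000, 0.1667, 0.3333], E[r] = 1.0000, γ^t·E[r] = 1.000000, running G = 1.000000
t=1: π = [0.3194, 0.4722, 0.2083], E[r] = 2.0833, γ^t·E[r] = 1.875000, running G = 2.875000
t=2: π = [0.3241, 0.4525, 0.2234], E[r] = 2.0556, γ^t·E[r] = 1.665000, running G = 4.540000
t=3: π = [0.3249, 0.4521, 0.2230], E[r] = 2.0503, γ^t·E[r] = 1.494703, running G = 6.034703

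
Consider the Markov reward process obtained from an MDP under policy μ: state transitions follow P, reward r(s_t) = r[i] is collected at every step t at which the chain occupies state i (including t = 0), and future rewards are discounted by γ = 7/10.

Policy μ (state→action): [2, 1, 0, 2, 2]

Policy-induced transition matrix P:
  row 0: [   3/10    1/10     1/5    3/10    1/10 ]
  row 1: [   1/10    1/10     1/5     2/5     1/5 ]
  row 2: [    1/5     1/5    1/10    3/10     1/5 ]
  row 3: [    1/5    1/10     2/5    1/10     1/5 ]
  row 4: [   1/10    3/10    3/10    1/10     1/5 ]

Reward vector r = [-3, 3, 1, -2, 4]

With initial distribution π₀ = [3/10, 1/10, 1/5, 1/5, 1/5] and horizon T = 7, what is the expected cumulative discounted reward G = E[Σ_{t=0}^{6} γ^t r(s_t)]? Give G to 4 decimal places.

G = 0.8057

t=0: π = [0.3000, 0.1000, 0.2000, 0.2000, 0.2000], E[r] = 0.0000, γ^t·E[r] = 0.000000, running G = 0.000000
t=1: π = [0.2000, 0.1600, 0.2400, 0.2300, 0.1700], E[r] = 0.3400, γ^t·E[r] = 0.238000, running G = 0.238000
t=2: π = [0.1870, 0.1580, 0.2390, 0.2360, 0.1800], E[r] = 0.4000, γ^t·E[r] = 0.196000, running G = 0.434000
t=3: π = [0.1849, 0.1599, 0.2413, 0.2326, 0.1813], E[r] = 0.4263, γ^t·E[r] = 0.146221, running G = 0.580221
t=4: π = [0.1844, 0.1604, 0.2405, 0.2332, 0.1815], E[r] = 0.4282, γ^t·E[r] = 0.102811, running G = 0.683032
t=5: π = [0.1842, 0.1604, 0.2407, 0.2331, 0.1816], E[r] = 0.4291, γ^t·E[r] = 0.072123, running G = 0.755155
t=6: π = [0.1842, 0.1604, 0.2407, 0.2331, 0.1816], E[r] = 0.4293, γ^t·E[r] = 0.050502, running G = 0.805656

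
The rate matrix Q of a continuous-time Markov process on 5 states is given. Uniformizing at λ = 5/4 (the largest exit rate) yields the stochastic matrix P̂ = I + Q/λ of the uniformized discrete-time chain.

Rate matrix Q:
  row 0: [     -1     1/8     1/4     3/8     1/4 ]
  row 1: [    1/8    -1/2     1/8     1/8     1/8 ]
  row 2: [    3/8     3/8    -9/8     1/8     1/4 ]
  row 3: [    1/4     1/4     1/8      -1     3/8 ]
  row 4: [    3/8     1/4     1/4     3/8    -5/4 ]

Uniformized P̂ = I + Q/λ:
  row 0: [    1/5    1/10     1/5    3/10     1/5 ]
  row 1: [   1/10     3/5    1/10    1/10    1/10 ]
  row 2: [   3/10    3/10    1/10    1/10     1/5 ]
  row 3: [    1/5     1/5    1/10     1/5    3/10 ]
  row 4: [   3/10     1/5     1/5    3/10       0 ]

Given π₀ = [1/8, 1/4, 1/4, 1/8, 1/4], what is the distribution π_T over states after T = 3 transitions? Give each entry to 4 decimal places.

π = [0.1980, 0.3205, 0.1356, 0.1904, 0.1555]

t=0: π = [0.1250, 0.2500, 0.2500, 0.1250, 0.2500]
t=1: π = [0.2250, 0.3125, 0.1375, 0.1875, 0.1375]
t=2: π = [0.1963, 0.3163, 0.1363, 0.1913, 0.1600]
t=3: π = [0.1980, 0.3205, 0.1356, 0.1904, 0.1555]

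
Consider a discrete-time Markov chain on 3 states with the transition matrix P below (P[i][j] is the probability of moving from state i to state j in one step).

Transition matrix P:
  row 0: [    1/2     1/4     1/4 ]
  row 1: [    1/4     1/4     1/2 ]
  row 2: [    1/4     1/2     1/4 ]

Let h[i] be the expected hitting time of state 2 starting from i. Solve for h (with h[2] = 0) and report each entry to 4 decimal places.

First-step conditioning: h[2] = 0; for i ≠ 2, h[i] = 1 + Σ_k P[i][k]·h[k].
  h[0] = 1 + 1/2·h[0] + 1/4·h[1]
  h[1] = 1 + 1/4·h[0] + 1/4·h[1]
Solving the 2×2 linear system over states ≠ 2 gives exactly h = [16/5, 12/5, 0] (h[2] = 0 is the target).

h = [3.2000, 2.4000, 0.0000]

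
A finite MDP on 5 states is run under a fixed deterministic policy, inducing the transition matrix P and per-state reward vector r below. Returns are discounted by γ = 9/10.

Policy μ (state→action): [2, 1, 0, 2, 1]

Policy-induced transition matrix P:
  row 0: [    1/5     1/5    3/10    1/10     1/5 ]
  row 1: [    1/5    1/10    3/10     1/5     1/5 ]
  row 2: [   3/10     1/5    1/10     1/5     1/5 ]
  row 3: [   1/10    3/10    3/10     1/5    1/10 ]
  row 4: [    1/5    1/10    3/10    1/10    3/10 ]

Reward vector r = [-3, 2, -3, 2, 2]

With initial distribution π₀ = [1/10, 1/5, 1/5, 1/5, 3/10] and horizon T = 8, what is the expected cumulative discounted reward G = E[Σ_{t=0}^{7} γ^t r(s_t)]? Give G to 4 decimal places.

G = -0.8881

t=0: π = [0.1000, 0.2000, 0.2000, 0.2000, 0.3000], E[r] = 0.5000, γ^t·E[r] = 0.500000, running G = 0.500000
t=1: π = [0.2000, 0.1700, 0.2600, 0.1600, 0.2100], E[r] = -0.3000, γ^t·E[r] = -0.270000, running G = 0.230000
t=2: π = [0.2100, 0.1780, 0.2480, 0.1590, 0.2050], E[r] = -0.2900, γ^t·E[r] = -0.234900, running G = -0.004900
t=3: π = [0.2089, 0.1776, 0.2504, 0.1585, 0.2046], E[r] = -0.2965, γ^t·E[r] = -0.216149, running G = -0.221049
t=4: π = [0.2092, 0.1776, 0.2499, 0.1587, 0.2046], E[r] = -0.2956, γ^t·E[r] = -0.193910, running G = -0.414959
t=5: π = [0.2091, 0.1776, 0.2500, 0.1586, 0.2046], E[r] = -0.2957, γ^t·E[r] = -0.174617, running G = -0.589576
t=6: π = [0.2091, 0.1776, 0.2500, 0.1586, 0.2046], E[r] = -0.2957, γ^t·E[r] = -0.157138, running G = -0.746713
t=7: π = [0.2091, 0.1776, 0.2500, 0.1586, 0.2046], E[r] = -0.2957, γ^t·E[r] = -0.141427, running G = -0.888140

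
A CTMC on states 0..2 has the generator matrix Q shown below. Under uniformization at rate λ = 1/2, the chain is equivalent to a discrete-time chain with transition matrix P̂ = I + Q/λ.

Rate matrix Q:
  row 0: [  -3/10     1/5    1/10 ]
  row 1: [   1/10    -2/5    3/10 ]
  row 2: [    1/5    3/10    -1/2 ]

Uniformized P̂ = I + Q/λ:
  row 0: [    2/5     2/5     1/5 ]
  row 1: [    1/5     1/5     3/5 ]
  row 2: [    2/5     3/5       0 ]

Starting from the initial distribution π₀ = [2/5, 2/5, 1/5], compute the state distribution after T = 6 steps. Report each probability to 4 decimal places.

t=0: π = [0.4000, 0.4000, 0.2000]
t=1: π = [0.3200, 0.3600, 0.3200]
t=2: π = [0.3280, 0.3920, 0.2800]
t=3: π = [0.3216, 0.3776, 0.3008]
t=4: π = [0.3245, 0.3846, 0.2909]
t=5: π = [0.3231, 0.3812, 0.2957]
t=6: π = [0.3238, 0.3829, 0.2934]

π = [0.3238, 0.3829, 0.2934]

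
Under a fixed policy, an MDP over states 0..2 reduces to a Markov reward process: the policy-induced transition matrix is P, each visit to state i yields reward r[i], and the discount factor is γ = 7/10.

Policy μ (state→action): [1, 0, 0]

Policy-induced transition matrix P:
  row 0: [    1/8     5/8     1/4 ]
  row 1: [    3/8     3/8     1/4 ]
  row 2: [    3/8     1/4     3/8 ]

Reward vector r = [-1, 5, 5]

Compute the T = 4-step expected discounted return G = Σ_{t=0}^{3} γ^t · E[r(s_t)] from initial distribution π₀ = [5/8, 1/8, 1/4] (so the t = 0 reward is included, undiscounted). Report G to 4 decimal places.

G = 6.4476

t=0: π = [0.6250, 0.1250, 0.2500], E[r] = 1.2500, γ^t·E[r] = 1.250000, running G = 1.250000
t=1: π = [0.2188, 0.5000, 0.2813], E[r] = 3.6875, γ^t·E[r] = 2.581250, running G = 3.831250
t=2: π = [0.3203, 0.3945, 0.2852], E[r] = 3.0781, γ^t·E[r] = 1.508281, running G = 5.339531
t=3: π = [0.2949, 0.4194, 0.2856], E[r] = 3.2305, γ^t·E[r] = 1.108051, running G = 6.447582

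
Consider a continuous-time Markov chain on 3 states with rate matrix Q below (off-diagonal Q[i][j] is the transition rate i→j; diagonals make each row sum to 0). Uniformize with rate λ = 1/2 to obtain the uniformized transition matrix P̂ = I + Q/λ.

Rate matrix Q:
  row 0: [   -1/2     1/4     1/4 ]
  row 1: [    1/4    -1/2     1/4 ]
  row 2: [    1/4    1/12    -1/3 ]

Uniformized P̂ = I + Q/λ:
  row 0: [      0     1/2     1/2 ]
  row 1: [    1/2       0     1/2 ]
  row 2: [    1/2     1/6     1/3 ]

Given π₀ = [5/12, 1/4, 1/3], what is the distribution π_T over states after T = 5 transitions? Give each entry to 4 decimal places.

π = [0.3307, 0.2407, 0.4286]

t=0: π = [0.4167, 0.2500, 0.3333]
t=1: π = [0.2917, 0.2639, 0.4444]
t=2: π = [0.3542, 0.2199, 0.4259]
t=3: π = [0.3229, 0.2481, 0.4290]
t=4: π = [0.3385, 0.2330, 0.4285]
t=5: π = [0.3307, 0.2407, 0.4286]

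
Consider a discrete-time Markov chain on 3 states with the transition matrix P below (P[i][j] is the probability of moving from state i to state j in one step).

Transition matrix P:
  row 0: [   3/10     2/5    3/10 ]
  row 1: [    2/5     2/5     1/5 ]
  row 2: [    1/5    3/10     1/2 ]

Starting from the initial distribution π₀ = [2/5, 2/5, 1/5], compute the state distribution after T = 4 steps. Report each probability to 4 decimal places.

t=0: π = [0.4000, 0.4000, 0.2000]
t=1: π = [0.3200, 0.3800, 0.3000]
t=2: π = [0.3080, 0.3700, 0.3220]
t=3: π = [0.3048, 0.3678, 0.3274]
t=4: π = [0.3040, 0.3673, 0.3287]

π = [0.3040, 0.3673, 0.3287]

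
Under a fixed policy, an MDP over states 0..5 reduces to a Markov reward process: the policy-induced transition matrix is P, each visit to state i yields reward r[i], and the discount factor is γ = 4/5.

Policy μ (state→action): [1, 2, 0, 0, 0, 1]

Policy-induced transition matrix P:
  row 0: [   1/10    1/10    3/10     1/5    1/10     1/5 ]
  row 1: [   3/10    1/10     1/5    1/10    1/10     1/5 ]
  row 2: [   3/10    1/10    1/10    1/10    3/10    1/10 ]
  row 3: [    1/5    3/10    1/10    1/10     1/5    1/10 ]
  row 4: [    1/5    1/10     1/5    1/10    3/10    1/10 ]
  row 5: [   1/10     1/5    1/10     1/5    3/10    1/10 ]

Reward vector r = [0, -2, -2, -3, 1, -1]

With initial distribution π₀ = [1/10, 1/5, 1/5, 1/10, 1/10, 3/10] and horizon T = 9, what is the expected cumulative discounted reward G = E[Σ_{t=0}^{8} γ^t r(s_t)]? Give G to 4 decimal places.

t=0: π = [0.1000, 0.2000, 0.2000, 0.1000, 0.1000, 0.3000], E[r] = -1.3000, γ^t·E[r] = -1.300000, running G = -1.300000
t=1: π = [0.2000, 0.1500, 0.1500, 0.1400, 0.2300, 0.1300], E[r] = -0.9200, γ^t·E[r] = -0.736000, running G = -2.036000
t=2: π = [0.1970, 0.1410, 0.1780, 0.1330, 0.2160, 0.1350], E[r] = -0.9560, γ^t·E[r] = -0.611840, running G = -2.647840
t=3: π = [0.1987, 0.1401, 0.1751, 0.1332, 0.2191, 0.1338], E[r] = -0.9447, γ^t·E[r] = -0.483686, running G = -3.131526
t=4: π = [0.1983, 0.1400, 0.1757, 0.1333, 0.2189, 0.1339], E[r] = -0.9461, γ^t·E[r] = -0.387510, running G = -3.519037
t=5: π = [0.1984, 0.1400, 0.1755, 0.1332, 0.2190, 0.1338], E[r] = -0.9456, γ^t·E[r] = -0.309864, running G = -3.828900
t=6: π = [0.1983, 0.1400, 0.1756, 0.1332, 0.2190, 0.1338], E[r] = -0.9457, γ^t·E[r] = -0.247909, running G = -4.076809
t=7: π = [0.1983, 0.1400, 0.1756, 0.1332, 0.2190, 0.1338], E[r] = -0.9457, γ^t·E[r] = -0.198324, running G = -4.275133
t=8: π = [0.1983, 0.1400, 0.1756, 0.1332, 0.2190, 0.1338], E[r] = -0.9457, γ^t·E[r] = -0.158659, running G = -4.433793

G = -4.4338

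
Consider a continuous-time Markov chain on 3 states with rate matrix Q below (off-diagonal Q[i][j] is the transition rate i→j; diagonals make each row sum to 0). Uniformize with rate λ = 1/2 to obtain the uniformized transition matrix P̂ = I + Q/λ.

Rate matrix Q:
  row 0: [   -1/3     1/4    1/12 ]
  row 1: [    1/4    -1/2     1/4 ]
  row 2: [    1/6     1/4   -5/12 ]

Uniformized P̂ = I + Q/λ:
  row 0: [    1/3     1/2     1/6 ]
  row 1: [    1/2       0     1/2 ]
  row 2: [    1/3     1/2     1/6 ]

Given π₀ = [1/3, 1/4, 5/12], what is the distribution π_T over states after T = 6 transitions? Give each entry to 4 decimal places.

π = [0.3893, 0.3320, 0.2786]

t=0: π = [0.3333, 0.2500, 0.4167]
t=1: π = [0.3750, 0.3750, 0.2500]
t=2: π = [0.3958, 0.3125, 0.2917]
t=3: π = [0.3854, 0.3438, 0.2708]
t=4: π = [0.3906, 0.3281, 0.2813]
t=5: π = [0.3880, 0.3359, 0.2760]
t=6: π = [0.3893, 0.3320, 0.2786]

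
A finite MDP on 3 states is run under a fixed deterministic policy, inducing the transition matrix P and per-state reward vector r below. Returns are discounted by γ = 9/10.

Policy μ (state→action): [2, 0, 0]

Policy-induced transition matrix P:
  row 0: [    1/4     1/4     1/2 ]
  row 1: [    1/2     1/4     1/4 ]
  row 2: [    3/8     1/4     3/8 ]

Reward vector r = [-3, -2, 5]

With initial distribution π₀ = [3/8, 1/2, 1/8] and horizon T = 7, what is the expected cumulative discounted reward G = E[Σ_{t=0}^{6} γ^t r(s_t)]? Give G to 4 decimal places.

G = -0.1682

t=0: π = [0.3750, 0.5000, 0.1250], E[r] = -1.5000, γ^t·E[r] = -1.500000, running G = -1.500000
t=1: π = [0.3906, 0.2500, 0.3594], E[r] = 0.1250, γ^t·E[r] = 0.112500, running G = -1.387500
t=2: π = [0.3574, 0.2500, 0.3926], E[r] = 0.3906, γ^t·E[r] = 0.316406, running G = -1.071094
t=3: π = [0.3616, 0.2500, 0.3884], E[r] = 0.3574, γ^t·E[r] = 0.260561, running G = -0.810533
t=4: π = [0.3611, 0.2500, 0.3889], E[r] = 0.3616, γ^t·E[r] = 0.237228, running G = -0.573306
t=5: π = [0.3611, 0.2500, 0.3889], E[r] = 0.3611, γ^t·E[r] = 0.213198, running G = -0.360107
t=6: π = [0.3611, 0.2500, 0.3889], E[r] = 0.3611, γ^t·E[r] = 0.191913, running G = -0.168194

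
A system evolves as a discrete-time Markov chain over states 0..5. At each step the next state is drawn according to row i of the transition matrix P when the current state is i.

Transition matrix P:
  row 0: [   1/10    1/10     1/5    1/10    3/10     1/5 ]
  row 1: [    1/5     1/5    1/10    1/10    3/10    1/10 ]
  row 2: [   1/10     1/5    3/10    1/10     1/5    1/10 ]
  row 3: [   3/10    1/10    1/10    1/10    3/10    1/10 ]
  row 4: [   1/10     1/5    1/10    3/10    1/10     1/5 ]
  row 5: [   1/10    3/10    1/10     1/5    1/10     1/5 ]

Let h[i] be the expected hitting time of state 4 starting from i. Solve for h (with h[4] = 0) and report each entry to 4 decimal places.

First-step conditioning: h[4] = 0; for i ≠ 4, h[i] = 1 + Σ_k P[i][k]·h[k].
  h[0] = 1 + 1/10·h[0] + 1/10·h[1] + 1/5·h[2] + 1/10·h[3] + 1/5·h[5]
  h[1] = 1 + 1/5·h[0] + 1/5·h[1] + 1/10·h[2] + 1/10·h[3] + 1/10·h[5]
  h[2] = 1 + 1/10·h[0] + 1/5·h[1] + 3/10·h[2] + 1/10·h[3] + 1/10·h[5]
  h[3] = 1 + 3/10·h[0] + 1/10·h[1] + 1/10·h[2] + 1/10·h[3] + 1/10·h[5]
  h[5] = 1 + 1/10·h[0] + 3/10·h[1] + 1/10·h[2] + 1/5·h[3] + 1/5·h[5]
Solving the 5×5 linear system over states ≠ 4 gives exactly h = [83320/20971, 80820/20971, 90610/20971, 1210/313, 0, 98530/20971] (h[4] = 0 is the target).

h = [3.9731, 3.8539, 4.3207, 3.8658, 0.0000, 4.6984]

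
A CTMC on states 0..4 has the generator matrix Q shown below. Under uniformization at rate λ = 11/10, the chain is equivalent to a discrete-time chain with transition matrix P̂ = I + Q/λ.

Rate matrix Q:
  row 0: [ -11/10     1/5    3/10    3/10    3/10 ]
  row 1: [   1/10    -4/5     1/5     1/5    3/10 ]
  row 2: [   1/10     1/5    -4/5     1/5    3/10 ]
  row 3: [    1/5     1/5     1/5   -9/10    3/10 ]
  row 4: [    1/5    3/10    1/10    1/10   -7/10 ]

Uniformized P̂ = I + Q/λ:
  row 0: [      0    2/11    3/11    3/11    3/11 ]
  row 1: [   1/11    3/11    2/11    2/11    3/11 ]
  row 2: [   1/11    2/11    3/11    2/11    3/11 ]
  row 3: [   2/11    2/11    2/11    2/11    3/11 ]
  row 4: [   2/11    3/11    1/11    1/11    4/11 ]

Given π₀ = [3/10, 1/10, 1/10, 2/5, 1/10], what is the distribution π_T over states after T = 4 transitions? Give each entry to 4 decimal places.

t=0: π = [0.3000, 0.1000, 0.1000, 0.4000, 0.1000]
t=1: π = [0.1091, 0.2000, 0.2091, 0.2000, 0.2818]
t=2: π = [0.1248, 0.2256, 0.1851, 0.1661, 0.2983]
t=3: π = [0.1218, 0.2295, 0.1829, 0.1660, 0.2998]
t=4: π = [0.1222, 0.2299, 0.1823, 0.1656, 0.3000]

π = [0.1222, 0.2299, 0.1823, 0.1656, 0.3000]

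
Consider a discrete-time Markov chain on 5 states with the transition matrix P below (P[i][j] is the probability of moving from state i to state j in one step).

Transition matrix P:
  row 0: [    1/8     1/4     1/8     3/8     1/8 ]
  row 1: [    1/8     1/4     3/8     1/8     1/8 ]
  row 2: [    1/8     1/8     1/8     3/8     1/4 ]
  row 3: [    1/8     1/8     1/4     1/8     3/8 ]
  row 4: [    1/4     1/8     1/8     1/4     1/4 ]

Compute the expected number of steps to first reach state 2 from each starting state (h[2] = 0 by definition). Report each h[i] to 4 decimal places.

First-step conditioning: h[2] = 0; for i ≠ 2, h[i] = 1 + Σ_k P[i][k]·h[k].
  h[0] = 1 + 1/8·h[0] + 1/4·h[1] + 3/8·h[3] + 1/8·h[4]
  h[1] = 1 + 1/8·h[0] + 1/4·h[1] + 1/8·h[3] + 1/8·h[4]
  h[3] = 1 + 1/8·h[0] + 1/8·h[1] + 1/8·h[3] + 3/8·h[4]
  h[4] = 1 + 1/4·h[0] + 1/8·h[1] + 1/4·h[3] + 1/4·h[4]
Solving the 4×4 linear system over states ≠ 2 gives exactly h = [1116/227, 856/227, 0, 1040/227, 1164/227] (h[2] = 0 is the target).

h = [4.9163, 3.7709, 0.0000, 4.5815, 5.1278]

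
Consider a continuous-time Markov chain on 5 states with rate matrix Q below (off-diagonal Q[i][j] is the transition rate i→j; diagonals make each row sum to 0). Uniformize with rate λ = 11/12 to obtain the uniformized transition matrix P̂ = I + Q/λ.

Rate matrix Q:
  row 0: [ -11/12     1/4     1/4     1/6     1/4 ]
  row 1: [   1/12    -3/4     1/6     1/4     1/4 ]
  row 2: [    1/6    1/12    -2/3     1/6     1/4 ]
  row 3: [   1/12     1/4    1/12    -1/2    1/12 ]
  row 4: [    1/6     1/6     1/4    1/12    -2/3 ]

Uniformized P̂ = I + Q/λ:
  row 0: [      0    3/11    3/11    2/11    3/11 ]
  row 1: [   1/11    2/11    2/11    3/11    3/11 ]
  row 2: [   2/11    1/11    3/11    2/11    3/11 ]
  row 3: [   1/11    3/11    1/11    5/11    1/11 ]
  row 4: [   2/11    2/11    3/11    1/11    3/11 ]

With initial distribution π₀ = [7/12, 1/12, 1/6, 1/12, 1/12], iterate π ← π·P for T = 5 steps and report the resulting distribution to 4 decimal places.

π = [0.1200, 0.1958, 0.2105, 0.2454, 0.2283]

t=0: π = [0.5833, 0.0833, 0.1667, 0.0833, 0.0833]
t=1: π = [0.0606, 0.2273, 0.2500, 0.2045, 0.2576]
t=2: π = [0.1315, 0.1832, 0.2149, 0.2348, 0.2355]
t=3: π = [0.1199, 0.1956, 0.2134, 0.2411, 0.2300]
t=4: π = [0.1203, 0.1952, 0.2111, 0.2444, 0.2289]
t=5: π = [0.1200, 0.1958, 0.2105, 0.2454, 0.2283]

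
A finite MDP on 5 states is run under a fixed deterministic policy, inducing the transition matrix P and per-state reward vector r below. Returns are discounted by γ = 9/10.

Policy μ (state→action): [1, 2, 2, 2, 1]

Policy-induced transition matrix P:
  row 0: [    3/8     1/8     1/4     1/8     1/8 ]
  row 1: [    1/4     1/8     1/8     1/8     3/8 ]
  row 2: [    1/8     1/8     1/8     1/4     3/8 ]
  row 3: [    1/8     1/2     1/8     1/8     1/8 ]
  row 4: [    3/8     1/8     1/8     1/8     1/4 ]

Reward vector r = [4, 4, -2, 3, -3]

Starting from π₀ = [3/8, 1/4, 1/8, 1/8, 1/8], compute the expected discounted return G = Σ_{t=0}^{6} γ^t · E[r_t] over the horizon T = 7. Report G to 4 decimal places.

G = 7.3592

t=0: π = [0.3750, 0.2500, 0.1250, 0.1250, 0.1250], E[r] = 2.2500, γ^t·E[r] = 2.250000, running G = 2.250000
t=1: π = [0.2813, 0.1719, 0.1719, 0.1406, 0.2344], E[r] = 1.1875, γ^t·E[r] = 1.068750, running G = 3.318750
t=2: π = [0.2754, 0.1777, 0.1602, 0.1465, 0.2402], E[r] = 1.2109, γ^t·E[r] = 0.980859, running G = 4.299609
t=3: π = [0.2761, 0.1799, 0.1594, 0.1450, 0.2395], E[r] = 1.2219, γ^t·E[r] = 0.890782, running G = 5.190392
t=4: π = [0.2764, 0.1794, 0.1595, 0.1449, 0.2398], E[r] = 1.2195, γ^t·E[r] = 0.800142, running G = 5.990534
t=5: π = [0.2765, 0.1793, 0.1595, 0.1449, 0.2397], E[r] = 1.2199, γ^t·E[r] = 0.720331, running G = 6.710865
t=6: π = [0.2765, 0.1794, 0.1596, 0.1449, 0.2397], E[r] = 1.2199, γ^t·E[r] = 0.648305, running G = 7.359171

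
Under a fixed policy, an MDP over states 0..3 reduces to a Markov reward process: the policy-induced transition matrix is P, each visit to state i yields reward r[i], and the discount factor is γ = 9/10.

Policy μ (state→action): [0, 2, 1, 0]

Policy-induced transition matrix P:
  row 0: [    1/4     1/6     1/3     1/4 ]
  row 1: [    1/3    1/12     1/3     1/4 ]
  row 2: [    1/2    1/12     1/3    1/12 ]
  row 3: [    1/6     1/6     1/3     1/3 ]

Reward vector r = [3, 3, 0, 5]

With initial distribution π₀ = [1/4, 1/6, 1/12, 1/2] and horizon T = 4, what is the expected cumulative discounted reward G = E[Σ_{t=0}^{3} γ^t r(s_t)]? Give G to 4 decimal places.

t=0: π = [0.2500, 0.1667, 0.0833, 0.5000], E[r] = 3.7500, γ^t·E[r] = 3.750000, running G = 3.750000
t=1: π = [0.2431, 0.1458, 0.3333, 0.2778], E[r] = 2.5556, γ^t·E[r] = 2.300000, running G = 6.050000
t=2: π = [0.3223, 0.1267, 0.3333, 0.2176], E[r] = 2.4352, γ^t·E[r] = 1.972500, running G = 8.022500
t=3: π = [0.3258, 0.1283, 0.3333, 0.2126], E[r] = 2.4252, γ^t·E[r] = 1.767938, running G = 9.790438

G = 9.7904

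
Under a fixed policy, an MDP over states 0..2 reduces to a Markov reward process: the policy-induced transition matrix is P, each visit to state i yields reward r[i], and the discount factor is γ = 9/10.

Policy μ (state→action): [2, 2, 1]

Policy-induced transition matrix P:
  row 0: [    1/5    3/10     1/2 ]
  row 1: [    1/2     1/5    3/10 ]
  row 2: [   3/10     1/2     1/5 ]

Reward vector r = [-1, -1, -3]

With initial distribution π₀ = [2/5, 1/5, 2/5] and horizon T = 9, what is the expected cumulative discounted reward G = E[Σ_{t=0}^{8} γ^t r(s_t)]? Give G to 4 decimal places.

G = -10.3461

t=0: π = [0.4000, 0.2000, 0.4000], E[r] = -1.8000, γ^t·E[r] = -1.800000, running G = -1.800000
t=1: π = [0.3000, 0.3600, 0.3400], E[r] = -1.6800, γ^t·E[r] = -1.512000, running G = -3.312000
t=2: π = [0.3420, 0.3320, 0.3260], E[r] = -1.6520, γ^t·E[r] = -1.338120, running G = -4.650120
t=3: π = [0.3322, 0.3320, 0.3358], E[r] = -1.6716, γ^t·E[r] = -1.218596, running G = -5.868716
t=4: π = [0.3332, 0.3340, 0.3329], E[r] = -1.6657, γ^t·E[r] = -1.092879, running G = -6.961595
t=5: π = [0.3335, 0.3332, 0.3334], E[r] = -1.6667, γ^t·E[r] = -0.984170, running G = -7.945765
t=6: π = [0.3333, 0.3334, 0.3334], E[r] = -1.6667, γ^t·E[r] = -0.885763, running G = -8.831528
t=7: π = [0.3333, 0.3333, 0.3333], E[r] = -1.6666, γ^t·E[r] = -0.797150, running G = -9.628678
t=8: π = [0.3333, 0.3333, 0.3333], E[r] = -1.6667, γ^t·E[r] = -0.717448, running G = -10.346126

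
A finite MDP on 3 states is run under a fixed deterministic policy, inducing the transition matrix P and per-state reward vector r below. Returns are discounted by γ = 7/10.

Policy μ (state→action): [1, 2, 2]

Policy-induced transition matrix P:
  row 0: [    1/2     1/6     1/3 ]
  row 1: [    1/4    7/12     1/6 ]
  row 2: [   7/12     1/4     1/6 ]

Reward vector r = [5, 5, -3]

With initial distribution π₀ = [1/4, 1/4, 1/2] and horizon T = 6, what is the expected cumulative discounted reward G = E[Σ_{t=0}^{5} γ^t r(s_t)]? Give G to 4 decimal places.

G = 7.1302

t=0: π = [0.2500, 0.2500, 0.5000], E[r] = 1.0000, γ^t·E[r] = 1.000000, running G = 1.000000
t=1: π = [0.4792, 0.3125, 0.2083], E[r] = 3.3333, γ^t·E[r] = 2.333333, running G = 3.333333
t=2: π = [0.4392, 0.3142, 0.2465], E[r] = 3.0278, γ^t·E[r] = 1.483611, running G = 4.816944
t=3: π = [0.4420, 0.3181, 0.2399], E[r] = 3.0810, γ^t·E[r] = 1.056789, running G = 5.873734
t=4: π = [0.4405, 0.3192, 0.2403], E[r] = 3.0774, γ^t·E[r] = 0.738873, running G = 6.612606
t=5: π = [0.4402, 0.3197, 0.2401], E[r] = 3.0794, γ^t·E[r] = 0.517554, running G = 7.130160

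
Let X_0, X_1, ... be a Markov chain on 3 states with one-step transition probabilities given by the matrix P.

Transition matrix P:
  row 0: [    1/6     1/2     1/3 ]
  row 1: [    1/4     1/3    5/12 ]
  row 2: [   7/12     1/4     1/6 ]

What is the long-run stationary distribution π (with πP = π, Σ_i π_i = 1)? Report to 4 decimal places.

π = [0.3266, 0.3618, 0.3116]

Balance equations π_j = Σ_i π_i·P[i][j]:
  π_0 = 1/6·π_0 + 1/4·π_1 + 7/12·π_2
  π_1 = 1/2·π_0 + 1/3·π_1 + 1/4·π_2
  normalize: π_0 + π_1 + π_2 = 1
Solving the linear system gives exactly π = [65/199, 72/199, 62/199].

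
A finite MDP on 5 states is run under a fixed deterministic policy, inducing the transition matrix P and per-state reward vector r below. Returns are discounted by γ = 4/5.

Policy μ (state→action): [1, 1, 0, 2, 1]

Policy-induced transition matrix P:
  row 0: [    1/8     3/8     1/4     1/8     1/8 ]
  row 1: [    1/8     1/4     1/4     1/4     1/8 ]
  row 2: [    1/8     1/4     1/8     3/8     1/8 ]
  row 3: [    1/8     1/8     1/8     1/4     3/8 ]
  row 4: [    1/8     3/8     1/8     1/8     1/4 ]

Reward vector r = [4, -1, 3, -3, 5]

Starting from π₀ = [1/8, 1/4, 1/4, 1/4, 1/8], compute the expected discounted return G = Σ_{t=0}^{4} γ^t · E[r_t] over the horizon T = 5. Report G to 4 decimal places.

t=0: π = [0.1250, 0.2500, 0.2500, 0.2500, 0.1250], E[r] = 0.8750, γ^t·E[r] = 0.875000, running G = 0.875000
t=1: π = [0.1250, 0.2500, 0.1719, 0.2500, 0.2031], E[r] = 1.0313, γ^t·E[r] = 0.825000, running G = 1.700000
t=2: π = [0.1250, 0.2598, 0.1719, 0.2305, 0.2129], E[r] = 1.1289, γ^t·E[r] = 0.722500, running G = 2.422500
t=3: π = [0.1250, 0.2634, 0.1731, 0.2292, 0.2092], E[r] = 1.1143, γ^t·E[r] = 0.570500, running G = 2.993000
t=4: π = [0.1250, 0.2631, 0.1736, 0.2299, 0.2085], E[r] = 1.1103, γ^t·E[r] = 0.454775, running G = 3.447775

G = 3.4478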